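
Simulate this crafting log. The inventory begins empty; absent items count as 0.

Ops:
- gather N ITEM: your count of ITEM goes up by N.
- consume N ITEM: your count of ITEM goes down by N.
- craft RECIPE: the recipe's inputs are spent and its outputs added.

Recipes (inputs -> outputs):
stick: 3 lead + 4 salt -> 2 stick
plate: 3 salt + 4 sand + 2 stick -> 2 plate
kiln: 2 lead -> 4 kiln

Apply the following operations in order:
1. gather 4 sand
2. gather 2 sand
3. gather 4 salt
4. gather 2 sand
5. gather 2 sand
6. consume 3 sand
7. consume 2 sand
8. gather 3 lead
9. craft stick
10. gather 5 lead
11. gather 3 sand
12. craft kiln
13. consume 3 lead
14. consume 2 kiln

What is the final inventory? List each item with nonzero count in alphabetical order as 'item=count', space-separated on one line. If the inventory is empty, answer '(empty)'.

After 1 (gather 4 sand): sand=4
After 2 (gather 2 sand): sand=6
After 3 (gather 4 salt): salt=4 sand=6
After 4 (gather 2 sand): salt=4 sand=8
After 5 (gather 2 sand): salt=4 sand=10
After 6 (consume 3 sand): salt=4 sand=7
After 7 (consume 2 sand): salt=4 sand=5
After 8 (gather 3 lead): lead=3 salt=4 sand=5
After 9 (craft stick): sand=5 stick=2
After 10 (gather 5 lead): lead=5 sand=5 stick=2
After 11 (gather 3 sand): lead=5 sand=8 stick=2
After 12 (craft kiln): kiln=4 lead=3 sand=8 stick=2
After 13 (consume 3 lead): kiln=4 sand=8 stick=2
After 14 (consume 2 kiln): kiln=2 sand=8 stick=2

Answer: kiln=2 sand=8 stick=2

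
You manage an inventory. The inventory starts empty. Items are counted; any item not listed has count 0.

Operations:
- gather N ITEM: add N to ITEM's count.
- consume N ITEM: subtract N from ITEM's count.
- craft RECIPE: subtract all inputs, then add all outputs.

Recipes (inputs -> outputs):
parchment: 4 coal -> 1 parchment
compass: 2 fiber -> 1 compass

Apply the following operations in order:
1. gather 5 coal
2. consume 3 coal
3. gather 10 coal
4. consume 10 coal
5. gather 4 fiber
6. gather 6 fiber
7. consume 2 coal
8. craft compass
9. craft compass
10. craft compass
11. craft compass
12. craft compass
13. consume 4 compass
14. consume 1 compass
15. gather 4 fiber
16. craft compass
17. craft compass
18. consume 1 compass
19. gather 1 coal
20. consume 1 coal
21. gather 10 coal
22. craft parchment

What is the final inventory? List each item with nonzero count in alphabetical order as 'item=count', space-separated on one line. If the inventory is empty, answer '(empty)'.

After 1 (gather 5 coal): coal=5
After 2 (consume 3 coal): coal=2
After 3 (gather 10 coal): coal=12
After 4 (consume 10 coal): coal=2
After 5 (gather 4 fiber): coal=2 fiber=4
After 6 (gather 6 fiber): coal=2 fiber=10
After 7 (consume 2 coal): fiber=10
After 8 (craft compass): compass=1 fiber=8
After 9 (craft compass): compass=2 fiber=6
After 10 (craft compass): compass=3 fiber=4
After 11 (craft compass): compass=4 fiber=2
After 12 (craft compass): compass=5
After 13 (consume 4 compass): compass=1
After 14 (consume 1 compass): (empty)
After 15 (gather 4 fiber): fiber=4
After 16 (craft compass): compass=1 fiber=2
After 17 (craft compass): compass=2
After 18 (consume 1 compass): compass=1
After 19 (gather 1 coal): coal=1 compass=1
After 20 (consume 1 coal): compass=1
After 21 (gather 10 coal): coal=10 compass=1
After 22 (craft parchment): coal=6 compass=1 parchment=1

Answer: coal=6 compass=1 parchment=1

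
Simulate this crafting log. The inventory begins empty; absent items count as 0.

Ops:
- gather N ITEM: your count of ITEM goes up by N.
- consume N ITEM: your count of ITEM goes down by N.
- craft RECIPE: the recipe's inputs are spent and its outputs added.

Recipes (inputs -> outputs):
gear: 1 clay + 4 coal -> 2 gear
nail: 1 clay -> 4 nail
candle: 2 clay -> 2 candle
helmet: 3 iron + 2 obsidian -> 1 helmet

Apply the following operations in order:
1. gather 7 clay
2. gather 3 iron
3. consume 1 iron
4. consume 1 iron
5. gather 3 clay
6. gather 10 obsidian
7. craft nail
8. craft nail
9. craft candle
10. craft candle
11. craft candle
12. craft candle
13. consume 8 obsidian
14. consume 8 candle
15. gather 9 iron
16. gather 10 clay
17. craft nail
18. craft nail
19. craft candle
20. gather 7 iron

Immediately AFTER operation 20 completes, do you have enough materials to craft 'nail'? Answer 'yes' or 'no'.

Answer: yes

Derivation:
After 1 (gather 7 clay): clay=7
After 2 (gather 3 iron): clay=7 iron=3
After 3 (consume 1 iron): clay=7 iron=2
After 4 (consume 1 iron): clay=7 iron=1
After 5 (gather 3 clay): clay=10 iron=1
After 6 (gather 10 obsidian): clay=10 iron=1 obsidian=10
After 7 (craft nail): clay=9 iron=1 nail=4 obsidian=10
After 8 (craft nail): clay=8 iron=1 nail=8 obsidian=10
After 9 (craft candle): candle=2 clay=6 iron=1 nail=8 obsidian=10
After 10 (craft candle): candle=4 clay=4 iron=1 nail=8 obsidian=10
After 11 (craft candle): candle=6 clay=2 iron=1 nail=8 obsidian=10
After 12 (craft candle): candle=8 iron=1 nail=8 obsidian=10
After 13 (consume 8 obsidian): candle=8 iron=1 nail=8 obsidian=2
After 14 (consume 8 candle): iron=1 nail=8 obsidian=2
After 15 (gather 9 iron): iron=10 nail=8 obsidian=2
After 16 (gather 10 clay): clay=10 iron=10 nail=8 obsidian=2
After 17 (craft nail): clay=9 iron=10 nail=12 obsidian=2
After 18 (craft nail): clay=8 iron=10 nail=16 obsidian=2
After 19 (craft candle): candle=2 clay=6 iron=10 nail=16 obsidian=2
After 20 (gather 7 iron): candle=2 clay=6 iron=17 nail=16 obsidian=2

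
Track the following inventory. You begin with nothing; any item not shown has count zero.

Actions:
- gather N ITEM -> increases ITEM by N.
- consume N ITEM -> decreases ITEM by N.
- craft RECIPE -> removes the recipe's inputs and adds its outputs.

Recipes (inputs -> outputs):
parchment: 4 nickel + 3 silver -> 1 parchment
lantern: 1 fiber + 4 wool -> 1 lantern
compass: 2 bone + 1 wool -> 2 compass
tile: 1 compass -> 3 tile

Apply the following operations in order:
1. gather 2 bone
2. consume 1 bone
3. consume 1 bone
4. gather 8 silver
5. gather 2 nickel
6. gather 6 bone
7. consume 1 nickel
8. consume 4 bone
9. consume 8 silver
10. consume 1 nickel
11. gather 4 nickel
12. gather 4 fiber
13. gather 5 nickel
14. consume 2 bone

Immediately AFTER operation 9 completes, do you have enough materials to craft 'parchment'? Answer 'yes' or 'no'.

Answer: no

Derivation:
After 1 (gather 2 bone): bone=2
After 2 (consume 1 bone): bone=1
After 3 (consume 1 bone): (empty)
After 4 (gather 8 silver): silver=8
After 5 (gather 2 nickel): nickel=2 silver=8
After 6 (gather 6 bone): bone=6 nickel=2 silver=8
After 7 (consume 1 nickel): bone=6 nickel=1 silver=8
After 8 (consume 4 bone): bone=2 nickel=1 silver=8
After 9 (consume 8 silver): bone=2 nickel=1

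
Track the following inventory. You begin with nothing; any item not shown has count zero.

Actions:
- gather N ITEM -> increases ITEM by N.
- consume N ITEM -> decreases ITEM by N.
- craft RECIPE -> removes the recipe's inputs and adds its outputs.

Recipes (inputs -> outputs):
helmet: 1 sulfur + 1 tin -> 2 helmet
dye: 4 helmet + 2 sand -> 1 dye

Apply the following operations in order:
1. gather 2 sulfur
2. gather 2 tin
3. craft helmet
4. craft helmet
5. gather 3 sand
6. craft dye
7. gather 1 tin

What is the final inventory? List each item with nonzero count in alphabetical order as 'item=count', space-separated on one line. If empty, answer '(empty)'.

After 1 (gather 2 sulfur): sulfur=2
After 2 (gather 2 tin): sulfur=2 tin=2
After 3 (craft helmet): helmet=2 sulfur=1 tin=1
After 4 (craft helmet): helmet=4
After 5 (gather 3 sand): helmet=4 sand=3
After 6 (craft dye): dye=1 sand=1
After 7 (gather 1 tin): dye=1 sand=1 tin=1

Answer: dye=1 sand=1 tin=1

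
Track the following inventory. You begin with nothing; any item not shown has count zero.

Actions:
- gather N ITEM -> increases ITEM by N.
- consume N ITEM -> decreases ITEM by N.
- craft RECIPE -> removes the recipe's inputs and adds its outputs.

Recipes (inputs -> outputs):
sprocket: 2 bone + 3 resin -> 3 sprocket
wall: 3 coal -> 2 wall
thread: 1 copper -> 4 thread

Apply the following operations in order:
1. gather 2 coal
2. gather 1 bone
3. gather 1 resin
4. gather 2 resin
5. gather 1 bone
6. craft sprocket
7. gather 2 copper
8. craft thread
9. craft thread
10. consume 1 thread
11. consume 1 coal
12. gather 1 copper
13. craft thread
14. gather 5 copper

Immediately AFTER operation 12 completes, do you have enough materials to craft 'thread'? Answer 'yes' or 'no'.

Answer: yes

Derivation:
After 1 (gather 2 coal): coal=2
After 2 (gather 1 bone): bone=1 coal=2
After 3 (gather 1 resin): bone=1 coal=2 resin=1
After 4 (gather 2 resin): bone=1 coal=2 resin=3
After 5 (gather 1 bone): bone=2 coal=2 resin=3
After 6 (craft sprocket): coal=2 sprocket=3
After 7 (gather 2 copper): coal=2 copper=2 sprocket=3
After 8 (craft thread): coal=2 copper=1 sprocket=3 thread=4
After 9 (craft thread): coal=2 sprocket=3 thread=8
After 10 (consume 1 thread): coal=2 sprocket=3 thread=7
After 11 (consume 1 coal): coal=1 sprocket=3 thread=7
After 12 (gather 1 copper): coal=1 copper=1 sprocket=3 thread=7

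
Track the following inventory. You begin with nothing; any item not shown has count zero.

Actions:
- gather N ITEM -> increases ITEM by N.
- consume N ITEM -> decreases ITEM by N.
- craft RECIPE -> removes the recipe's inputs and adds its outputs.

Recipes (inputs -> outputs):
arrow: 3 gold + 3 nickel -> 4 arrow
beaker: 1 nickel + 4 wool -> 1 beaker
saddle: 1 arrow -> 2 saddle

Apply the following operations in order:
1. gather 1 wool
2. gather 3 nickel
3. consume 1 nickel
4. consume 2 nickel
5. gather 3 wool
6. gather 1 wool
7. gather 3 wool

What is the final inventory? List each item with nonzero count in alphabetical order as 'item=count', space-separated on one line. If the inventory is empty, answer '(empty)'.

After 1 (gather 1 wool): wool=1
After 2 (gather 3 nickel): nickel=3 wool=1
After 3 (consume 1 nickel): nickel=2 wool=1
After 4 (consume 2 nickel): wool=1
After 5 (gather 3 wool): wool=4
After 6 (gather 1 wool): wool=5
After 7 (gather 3 wool): wool=8

Answer: wool=8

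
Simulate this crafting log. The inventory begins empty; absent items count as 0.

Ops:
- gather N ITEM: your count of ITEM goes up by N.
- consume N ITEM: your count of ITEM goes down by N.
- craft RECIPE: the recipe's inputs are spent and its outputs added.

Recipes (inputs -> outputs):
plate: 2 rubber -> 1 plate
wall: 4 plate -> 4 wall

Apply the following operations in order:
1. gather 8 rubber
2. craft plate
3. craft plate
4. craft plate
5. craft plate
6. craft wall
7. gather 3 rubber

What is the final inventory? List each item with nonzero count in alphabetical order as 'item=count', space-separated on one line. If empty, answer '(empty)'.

After 1 (gather 8 rubber): rubber=8
After 2 (craft plate): plate=1 rubber=6
After 3 (craft plate): plate=2 rubber=4
After 4 (craft plate): plate=3 rubber=2
After 5 (craft plate): plate=4
After 6 (craft wall): wall=4
After 7 (gather 3 rubber): rubber=3 wall=4

Answer: rubber=3 wall=4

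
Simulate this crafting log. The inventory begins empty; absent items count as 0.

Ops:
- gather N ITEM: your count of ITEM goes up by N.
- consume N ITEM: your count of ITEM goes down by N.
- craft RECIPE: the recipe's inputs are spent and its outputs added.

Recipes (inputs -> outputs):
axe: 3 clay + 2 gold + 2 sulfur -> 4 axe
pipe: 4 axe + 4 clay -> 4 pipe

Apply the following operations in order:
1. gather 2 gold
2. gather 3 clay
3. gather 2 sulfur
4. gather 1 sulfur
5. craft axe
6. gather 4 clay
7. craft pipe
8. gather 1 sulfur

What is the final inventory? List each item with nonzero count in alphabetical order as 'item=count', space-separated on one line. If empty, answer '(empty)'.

After 1 (gather 2 gold): gold=2
After 2 (gather 3 clay): clay=3 gold=2
After 3 (gather 2 sulfur): clay=3 gold=2 sulfur=2
After 4 (gather 1 sulfur): clay=3 gold=2 sulfur=3
After 5 (craft axe): axe=4 sulfur=1
After 6 (gather 4 clay): axe=4 clay=4 sulfur=1
After 7 (craft pipe): pipe=4 sulfur=1
After 8 (gather 1 sulfur): pipe=4 sulfur=2

Answer: pipe=4 sulfur=2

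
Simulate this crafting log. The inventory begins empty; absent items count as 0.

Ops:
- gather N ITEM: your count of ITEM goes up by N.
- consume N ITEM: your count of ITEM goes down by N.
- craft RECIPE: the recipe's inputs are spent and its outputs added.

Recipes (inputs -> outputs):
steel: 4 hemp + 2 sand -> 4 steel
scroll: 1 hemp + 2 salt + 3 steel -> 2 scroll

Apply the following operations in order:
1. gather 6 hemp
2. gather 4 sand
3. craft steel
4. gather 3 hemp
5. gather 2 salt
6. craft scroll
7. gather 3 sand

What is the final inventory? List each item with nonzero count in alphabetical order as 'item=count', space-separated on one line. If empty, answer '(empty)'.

After 1 (gather 6 hemp): hemp=6
After 2 (gather 4 sand): hemp=6 sand=4
After 3 (craft steel): hemp=2 sand=2 steel=4
After 4 (gather 3 hemp): hemp=5 sand=2 steel=4
After 5 (gather 2 salt): hemp=5 salt=2 sand=2 steel=4
After 6 (craft scroll): hemp=4 sand=2 scroll=2 steel=1
After 7 (gather 3 sand): hemp=4 sand=5 scroll=2 steel=1

Answer: hemp=4 sand=5 scroll=2 steel=1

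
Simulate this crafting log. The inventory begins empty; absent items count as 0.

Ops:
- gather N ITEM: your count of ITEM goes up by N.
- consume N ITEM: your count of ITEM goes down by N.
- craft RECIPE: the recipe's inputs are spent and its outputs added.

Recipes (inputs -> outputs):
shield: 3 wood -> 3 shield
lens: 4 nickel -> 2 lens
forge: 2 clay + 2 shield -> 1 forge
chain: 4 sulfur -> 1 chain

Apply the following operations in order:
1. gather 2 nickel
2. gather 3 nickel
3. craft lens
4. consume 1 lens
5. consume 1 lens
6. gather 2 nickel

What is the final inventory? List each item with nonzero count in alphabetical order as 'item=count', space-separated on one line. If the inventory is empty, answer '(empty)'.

After 1 (gather 2 nickel): nickel=2
After 2 (gather 3 nickel): nickel=5
After 3 (craft lens): lens=2 nickel=1
After 4 (consume 1 lens): lens=1 nickel=1
After 5 (consume 1 lens): nickel=1
After 6 (gather 2 nickel): nickel=3

Answer: nickel=3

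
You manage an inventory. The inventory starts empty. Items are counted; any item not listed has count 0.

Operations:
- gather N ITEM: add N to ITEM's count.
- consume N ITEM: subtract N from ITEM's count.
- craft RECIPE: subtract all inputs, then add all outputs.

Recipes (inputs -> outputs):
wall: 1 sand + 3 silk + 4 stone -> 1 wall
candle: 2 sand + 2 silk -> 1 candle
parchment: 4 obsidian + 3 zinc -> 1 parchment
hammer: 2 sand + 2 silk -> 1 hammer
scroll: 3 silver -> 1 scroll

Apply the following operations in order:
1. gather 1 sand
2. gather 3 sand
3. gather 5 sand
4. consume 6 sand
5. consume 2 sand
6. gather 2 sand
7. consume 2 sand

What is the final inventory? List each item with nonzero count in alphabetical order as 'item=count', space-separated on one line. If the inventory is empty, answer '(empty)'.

Answer: sand=1

Derivation:
After 1 (gather 1 sand): sand=1
After 2 (gather 3 sand): sand=4
After 3 (gather 5 sand): sand=9
After 4 (consume 6 sand): sand=3
After 5 (consume 2 sand): sand=1
After 6 (gather 2 sand): sand=3
After 7 (consume 2 sand): sand=1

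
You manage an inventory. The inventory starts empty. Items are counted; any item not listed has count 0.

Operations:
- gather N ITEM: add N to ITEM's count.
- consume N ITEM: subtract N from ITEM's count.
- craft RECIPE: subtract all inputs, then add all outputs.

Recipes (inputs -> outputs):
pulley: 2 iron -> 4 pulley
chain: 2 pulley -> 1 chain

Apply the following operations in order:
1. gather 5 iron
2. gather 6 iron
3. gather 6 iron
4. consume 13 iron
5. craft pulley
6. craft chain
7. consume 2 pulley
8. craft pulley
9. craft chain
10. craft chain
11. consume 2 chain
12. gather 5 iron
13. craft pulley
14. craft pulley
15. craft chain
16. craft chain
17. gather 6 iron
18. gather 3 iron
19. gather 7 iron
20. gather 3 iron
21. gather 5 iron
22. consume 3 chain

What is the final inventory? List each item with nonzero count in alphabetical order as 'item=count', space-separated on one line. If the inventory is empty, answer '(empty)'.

Answer: iron=25 pulley=4

Derivation:
After 1 (gather 5 iron): iron=5
After 2 (gather 6 iron): iron=11
After 3 (gather 6 iron): iron=17
After 4 (consume 13 iron): iron=4
After 5 (craft pulley): iron=2 pulley=4
After 6 (craft chain): chain=1 iron=2 pulley=2
After 7 (consume 2 pulley): chain=1 iron=2
After 8 (craft pulley): chain=1 pulley=4
After 9 (craft chain): chain=2 pulley=2
After 10 (craft chain): chain=3
After 11 (consume 2 chain): chain=1
After 12 (gather 5 iron): chain=1 iron=5
After 13 (craft pulley): chain=1 iron=3 pulley=4
After 14 (craft pulley): chain=1 iron=1 pulley=8
After 15 (craft chain): chain=2 iron=1 pulley=6
After 16 (craft chain): chain=3 iron=1 pulley=4
After 17 (gather 6 iron): chain=3 iron=7 pulley=4
After 18 (gather 3 iron): chain=3 iron=10 pulley=4
After 19 (gather 7 iron): chain=3 iron=17 pulley=4
After 20 (gather 3 iron): chain=3 iron=20 pulley=4
After 21 (gather 5 iron): chain=3 iron=25 pulley=4
After 22 (consume 3 chain): iron=25 pulley=4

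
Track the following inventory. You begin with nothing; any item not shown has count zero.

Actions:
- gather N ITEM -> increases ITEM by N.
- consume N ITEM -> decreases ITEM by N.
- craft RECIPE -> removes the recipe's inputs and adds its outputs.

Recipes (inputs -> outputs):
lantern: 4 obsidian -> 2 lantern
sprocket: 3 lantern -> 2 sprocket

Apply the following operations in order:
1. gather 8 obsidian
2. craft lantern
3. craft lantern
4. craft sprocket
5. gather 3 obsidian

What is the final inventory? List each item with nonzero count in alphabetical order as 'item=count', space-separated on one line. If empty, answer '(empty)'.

After 1 (gather 8 obsidian): obsidian=8
After 2 (craft lantern): lantern=2 obsidian=4
After 3 (craft lantern): lantern=4
After 4 (craft sprocket): lantern=1 sprocket=2
After 5 (gather 3 obsidian): lantern=1 obsidian=3 sprocket=2

Answer: lantern=1 obsidian=3 sprocket=2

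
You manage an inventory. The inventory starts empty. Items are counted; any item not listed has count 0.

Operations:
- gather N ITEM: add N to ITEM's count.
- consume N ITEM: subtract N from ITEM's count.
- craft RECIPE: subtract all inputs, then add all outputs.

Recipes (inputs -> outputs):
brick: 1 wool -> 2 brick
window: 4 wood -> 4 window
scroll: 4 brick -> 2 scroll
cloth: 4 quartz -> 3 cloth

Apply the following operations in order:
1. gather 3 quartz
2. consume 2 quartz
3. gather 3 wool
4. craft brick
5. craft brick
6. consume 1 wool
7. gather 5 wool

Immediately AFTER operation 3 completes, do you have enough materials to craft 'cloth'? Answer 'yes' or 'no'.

After 1 (gather 3 quartz): quartz=3
After 2 (consume 2 quartz): quartz=1
After 3 (gather 3 wool): quartz=1 wool=3

Answer: no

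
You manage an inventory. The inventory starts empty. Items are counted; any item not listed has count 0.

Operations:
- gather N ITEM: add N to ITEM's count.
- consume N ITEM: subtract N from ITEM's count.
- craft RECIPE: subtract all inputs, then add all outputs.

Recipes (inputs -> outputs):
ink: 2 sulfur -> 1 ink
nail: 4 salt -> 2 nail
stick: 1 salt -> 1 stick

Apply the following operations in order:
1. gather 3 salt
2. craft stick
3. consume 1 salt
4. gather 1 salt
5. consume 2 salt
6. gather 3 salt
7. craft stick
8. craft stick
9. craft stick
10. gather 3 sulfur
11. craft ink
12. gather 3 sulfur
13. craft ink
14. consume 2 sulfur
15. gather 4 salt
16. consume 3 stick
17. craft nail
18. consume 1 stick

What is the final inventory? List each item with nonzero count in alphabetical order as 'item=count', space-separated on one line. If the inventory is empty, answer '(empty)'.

After 1 (gather 3 salt): salt=3
After 2 (craft stick): salt=2 stick=1
After 3 (consume 1 salt): salt=1 stick=1
After 4 (gather 1 salt): salt=2 stick=1
After 5 (consume 2 salt): stick=1
After 6 (gather 3 salt): salt=3 stick=1
After 7 (craft stick): salt=2 stick=2
After 8 (craft stick): salt=1 stick=3
After 9 (craft stick): stick=4
After 10 (gather 3 sulfur): stick=4 sulfur=3
After 11 (craft ink): ink=1 stick=4 sulfur=1
After 12 (gather 3 sulfur): ink=1 stick=4 sulfur=4
After 13 (craft ink): ink=2 stick=4 sulfur=2
After 14 (consume 2 sulfur): ink=2 stick=4
After 15 (gather 4 salt): ink=2 salt=4 stick=4
After 16 (consume 3 stick): ink=2 salt=4 stick=1
After 17 (craft nail): ink=2 nail=2 stick=1
After 18 (consume 1 stick): ink=2 nail=2

Answer: ink=2 nail=2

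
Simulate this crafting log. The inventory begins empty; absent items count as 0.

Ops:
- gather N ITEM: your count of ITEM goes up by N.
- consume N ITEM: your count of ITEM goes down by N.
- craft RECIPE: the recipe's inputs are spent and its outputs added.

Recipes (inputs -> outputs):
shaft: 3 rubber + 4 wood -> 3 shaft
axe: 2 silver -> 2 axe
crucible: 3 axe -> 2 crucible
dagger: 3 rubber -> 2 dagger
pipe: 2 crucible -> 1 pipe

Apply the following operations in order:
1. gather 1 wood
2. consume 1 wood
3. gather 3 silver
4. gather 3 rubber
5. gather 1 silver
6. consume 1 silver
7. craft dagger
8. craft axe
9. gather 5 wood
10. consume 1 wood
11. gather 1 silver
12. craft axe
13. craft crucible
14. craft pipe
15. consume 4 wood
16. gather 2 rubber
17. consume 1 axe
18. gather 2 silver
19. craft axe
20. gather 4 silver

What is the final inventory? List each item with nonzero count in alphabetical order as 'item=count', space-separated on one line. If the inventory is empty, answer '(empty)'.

After 1 (gather 1 wood): wood=1
After 2 (consume 1 wood): (empty)
After 3 (gather 3 silver): silver=3
After 4 (gather 3 rubber): rubber=3 silver=3
After 5 (gather 1 silver): rubber=3 silver=4
After 6 (consume 1 silver): rubber=3 silver=3
After 7 (craft dagger): dagger=2 silver=3
After 8 (craft axe): axe=2 dagger=2 silver=1
After 9 (gather 5 wood): axe=2 dagger=2 silver=1 wood=5
After 10 (consume 1 wood): axe=2 dagger=2 silver=1 wood=4
After 11 (gather 1 silver): axe=2 dagger=2 silver=2 wood=4
After 12 (craft axe): axe=4 dagger=2 wood=4
After 13 (craft crucible): axe=1 crucible=2 dagger=2 wood=4
After 14 (craft pipe): axe=1 dagger=2 pipe=1 wood=4
After 15 (consume 4 wood): axe=1 dagger=2 pipe=1
After 16 (gather 2 rubber): axe=1 dagger=2 pipe=1 rubber=2
After 17 (consume 1 axe): dagger=2 pipe=1 rubber=2
After 18 (gather 2 silver): dagger=2 pipe=1 rubber=2 silver=2
After 19 (craft axe): axe=2 dagger=2 pipe=1 rubber=2
After 20 (gather 4 silver): axe=2 dagger=2 pipe=1 rubber=2 silver=4

Answer: axe=2 dagger=2 pipe=1 rubber=2 silver=4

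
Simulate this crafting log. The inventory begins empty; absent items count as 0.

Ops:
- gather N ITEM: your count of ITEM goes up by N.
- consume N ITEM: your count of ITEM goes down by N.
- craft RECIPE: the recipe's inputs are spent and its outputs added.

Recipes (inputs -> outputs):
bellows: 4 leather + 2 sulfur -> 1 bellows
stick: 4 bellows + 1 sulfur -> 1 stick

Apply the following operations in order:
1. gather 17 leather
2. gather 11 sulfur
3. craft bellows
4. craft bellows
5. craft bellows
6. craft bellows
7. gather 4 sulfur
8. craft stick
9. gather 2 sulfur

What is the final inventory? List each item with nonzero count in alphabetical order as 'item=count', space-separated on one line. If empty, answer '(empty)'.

After 1 (gather 17 leather): leather=17
After 2 (gather 11 sulfur): leather=17 sulfur=11
After 3 (craft bellows): bellows=1 leather=13 sulfur=9
After 4 (craft bellows): bellows=2 leather=9 sulfur=7
After 5 (craft bellows): bellows=3 leather=5 sulfur=5
After 6 (craft bellows): bellows=4 leather=1 sulfur=3
After 7 (gather 4 sulfur): bellows=4 leather=1 sulfur=7
After 8 (craft stick): leather=1 stick=1 sulfur=6
After 9 (gather 2 sulfur): leather=1 stick=1 sulfur=8

Answer: leather=1 stick=1 sulfur=8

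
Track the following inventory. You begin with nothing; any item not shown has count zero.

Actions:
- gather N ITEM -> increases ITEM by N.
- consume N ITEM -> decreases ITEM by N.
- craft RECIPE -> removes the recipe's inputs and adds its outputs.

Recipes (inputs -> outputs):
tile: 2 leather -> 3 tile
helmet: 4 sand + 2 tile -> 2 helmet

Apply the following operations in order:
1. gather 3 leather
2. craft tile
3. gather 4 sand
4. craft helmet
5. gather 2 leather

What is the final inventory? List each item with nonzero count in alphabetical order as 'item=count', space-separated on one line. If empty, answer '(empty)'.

After 1 (gather 3 leather): leather=3
After 2 (craft tile): leather=1 tile=3
After 3 (gather 4 sand): leather=1 sand=4 tile=3
After 4 (craft helmet): helmet=2 leather=1 tile=1
After 5 (gather 2 leather): helmet=2 leather=3 tile=1

Answer: helmet=2 leather=3 tile=1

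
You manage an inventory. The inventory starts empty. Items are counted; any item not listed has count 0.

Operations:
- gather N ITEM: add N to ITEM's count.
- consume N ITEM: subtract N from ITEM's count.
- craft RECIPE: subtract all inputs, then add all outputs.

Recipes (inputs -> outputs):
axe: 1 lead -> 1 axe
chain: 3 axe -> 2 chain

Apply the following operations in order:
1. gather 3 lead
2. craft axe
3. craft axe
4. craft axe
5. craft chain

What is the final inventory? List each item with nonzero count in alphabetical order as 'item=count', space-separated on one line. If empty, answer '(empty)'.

Answer: chain=2

Derivation:
After 1 (gather 3 lead): lead=3
After 2 (craft axe): axe=1 lead=2
After 3 (craft axe): axe=2 lead=1
After 4 (craft axe): axe=3
After 5 (craft chain): chain=2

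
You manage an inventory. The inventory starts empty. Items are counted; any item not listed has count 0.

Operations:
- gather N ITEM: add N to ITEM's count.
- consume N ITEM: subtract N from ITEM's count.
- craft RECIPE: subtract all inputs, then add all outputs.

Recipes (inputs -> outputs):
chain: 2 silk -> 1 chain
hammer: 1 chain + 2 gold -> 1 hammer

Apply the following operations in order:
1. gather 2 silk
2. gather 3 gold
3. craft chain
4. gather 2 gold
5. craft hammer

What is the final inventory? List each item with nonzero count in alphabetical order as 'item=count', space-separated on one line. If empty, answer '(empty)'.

After 1 (gather 2 silk): silk=2
After 2 (gather 3 gold): gold=3 silk=2
After 3 (craft chain): chain=1 gold=3
After 4 (gather 2 gold): chain=1 gold=5
After 5 (craft hammer): gold=3 hammer=1

Answer: gold=3 hammer=1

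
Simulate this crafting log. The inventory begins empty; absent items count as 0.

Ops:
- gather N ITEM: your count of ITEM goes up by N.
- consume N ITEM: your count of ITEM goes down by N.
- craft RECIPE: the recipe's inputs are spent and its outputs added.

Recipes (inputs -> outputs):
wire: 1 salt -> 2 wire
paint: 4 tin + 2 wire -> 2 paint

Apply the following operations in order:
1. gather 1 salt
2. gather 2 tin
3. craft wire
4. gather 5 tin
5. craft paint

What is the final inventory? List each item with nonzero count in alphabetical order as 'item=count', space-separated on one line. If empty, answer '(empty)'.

Answer: paint=2 tin=3

Derivation:
After 1 (gather 1 salt): salt=1
After 2 (gather 2 tin): salt=1 tin=2
After 3 (craft wire): tin=2 wire=2
After 4 (gather 5 tin): tin=7 wire=2
After 5 (craft paint): paint=2 tin=3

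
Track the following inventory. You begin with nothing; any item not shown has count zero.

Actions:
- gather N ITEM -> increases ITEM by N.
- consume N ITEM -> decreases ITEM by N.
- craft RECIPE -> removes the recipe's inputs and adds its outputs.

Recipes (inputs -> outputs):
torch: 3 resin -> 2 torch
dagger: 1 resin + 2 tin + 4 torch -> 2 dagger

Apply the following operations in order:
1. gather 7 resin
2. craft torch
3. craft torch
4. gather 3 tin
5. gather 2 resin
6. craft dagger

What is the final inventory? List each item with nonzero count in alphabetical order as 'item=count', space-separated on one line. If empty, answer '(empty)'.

Answer: dagger=2 resin=2 tin=1

Derivation:
After 1 (gather 7 resin): resin=7
After 2 (craft torch): resin=4 torch=2
After 3 (craft torch): resin=1 torch=4
After 4 (gather 3 tin): resin=1 tin=3 torch=4
After 5 (gather 2 resin): resin=3 tin=3 torch=4
After 6 (craft dagger): dagger=2 resin=2 tin=1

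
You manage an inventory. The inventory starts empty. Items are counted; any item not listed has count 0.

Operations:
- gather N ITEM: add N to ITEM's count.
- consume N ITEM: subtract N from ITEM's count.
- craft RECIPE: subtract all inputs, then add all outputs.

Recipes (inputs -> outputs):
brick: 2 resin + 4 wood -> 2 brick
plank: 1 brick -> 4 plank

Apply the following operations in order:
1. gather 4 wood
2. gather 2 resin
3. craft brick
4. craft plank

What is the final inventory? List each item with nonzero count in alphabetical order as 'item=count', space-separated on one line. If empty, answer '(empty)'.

Answer: brick=1 plank=4

Derivation:
After 1 (gather 4 wood): wood=4
After 2 (gather 2 resin): resin=2 wood=4
After 3 (craft brick): brick=2
After 4 (craft plank): brick=1 plank=4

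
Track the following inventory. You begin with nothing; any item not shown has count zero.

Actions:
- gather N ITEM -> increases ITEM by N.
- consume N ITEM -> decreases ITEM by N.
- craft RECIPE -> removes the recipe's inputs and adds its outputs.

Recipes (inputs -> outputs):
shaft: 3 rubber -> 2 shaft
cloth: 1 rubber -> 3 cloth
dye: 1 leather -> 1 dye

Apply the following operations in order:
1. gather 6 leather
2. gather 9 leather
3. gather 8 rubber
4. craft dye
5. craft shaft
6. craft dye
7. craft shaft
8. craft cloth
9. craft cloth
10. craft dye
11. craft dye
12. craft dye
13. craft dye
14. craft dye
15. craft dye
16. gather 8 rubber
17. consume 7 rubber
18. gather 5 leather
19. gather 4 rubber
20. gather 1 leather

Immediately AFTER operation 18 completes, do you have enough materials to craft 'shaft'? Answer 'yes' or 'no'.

Answer: no

Derivation:
After 1 (gather 6 leather): leather=6
After 2 (gather 9 leather): leather=15
After 3 (gather 8 rubber): leather=15 rubber=8
After 4 (craft dye): dye=1 leather=14 rubber=8
After 5 (craft shaft): dye=1 leather=14 rubber=5 shaft=2
After 6 (craft dye): dye=2 leather=13 rubber=5 shaft=2
After 7 (craft shaft): dye=2 leather=13 rubber=2 shaft=4
After 8 (craft cloth): cloth=3 dye=2 leather=13 rubber=1 shaft=4
After 9 (craft cloth): cloth=6 dye=2 leather=13 shaft=4
After 10 (craft dye): cloth=6 dye=3 leather=12 shaft=4
After 11 (craft dye): cloth=6 dye=4 leather=11 shaft=4
After 12 (craft dye): cloth=6 dye=5 leather=10 shaft=4
After 13 (craft dye): cloth=6 dye=6 leather=9 shaft=4
After 14 (craft dye): cloth=6 dye=7 leather=8 shaft=4
After 15 (craft dye): cloth=6 dye=8 leather=7 shaft=4
After 16 (gather 8 rubber): cloth=6 dye=8 leather=7 rubber=8 shaft=4
After 17 (consume 7 rubber): cloth=6 dye=8 leather=7 rubber=1 shaft=4
After 18 (gather 5 leather): cloth=6 dye=8 leather=12 rubber=1 shaft=4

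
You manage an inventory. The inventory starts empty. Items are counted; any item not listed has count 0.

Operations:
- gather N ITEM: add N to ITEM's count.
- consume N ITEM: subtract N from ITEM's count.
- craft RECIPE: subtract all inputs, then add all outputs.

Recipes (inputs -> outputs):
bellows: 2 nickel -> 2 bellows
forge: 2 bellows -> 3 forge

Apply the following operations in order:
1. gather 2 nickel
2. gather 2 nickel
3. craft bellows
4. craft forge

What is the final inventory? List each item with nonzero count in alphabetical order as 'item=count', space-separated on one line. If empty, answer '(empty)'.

Answer: forge=3 nickel=2

Derivation:
After 1 (gather 2 nickel): nickel=2
After 2 (gather 2 nickel): nickel=4
After 3 (craft bellows): bellows=2 nickel=2
After 4 (craft forge): forge=3 nickel=2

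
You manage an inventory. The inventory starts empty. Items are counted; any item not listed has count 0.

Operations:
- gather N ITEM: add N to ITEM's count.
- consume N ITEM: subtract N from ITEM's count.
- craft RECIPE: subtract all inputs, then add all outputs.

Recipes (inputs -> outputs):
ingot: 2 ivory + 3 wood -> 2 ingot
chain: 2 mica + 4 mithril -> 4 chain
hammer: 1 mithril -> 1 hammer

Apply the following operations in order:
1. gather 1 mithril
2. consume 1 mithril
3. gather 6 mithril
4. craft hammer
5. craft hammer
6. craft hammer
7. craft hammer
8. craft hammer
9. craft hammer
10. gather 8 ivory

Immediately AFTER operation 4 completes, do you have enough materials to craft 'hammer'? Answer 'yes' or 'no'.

After 1 (gather 1 mithril): mithril=1
After 2 (consume 1 mithril): (empty)
After 3 (gather 6 mithril): mithril=6
After 4 (craft hammer): hammer=1 mithril=5

Answer: yes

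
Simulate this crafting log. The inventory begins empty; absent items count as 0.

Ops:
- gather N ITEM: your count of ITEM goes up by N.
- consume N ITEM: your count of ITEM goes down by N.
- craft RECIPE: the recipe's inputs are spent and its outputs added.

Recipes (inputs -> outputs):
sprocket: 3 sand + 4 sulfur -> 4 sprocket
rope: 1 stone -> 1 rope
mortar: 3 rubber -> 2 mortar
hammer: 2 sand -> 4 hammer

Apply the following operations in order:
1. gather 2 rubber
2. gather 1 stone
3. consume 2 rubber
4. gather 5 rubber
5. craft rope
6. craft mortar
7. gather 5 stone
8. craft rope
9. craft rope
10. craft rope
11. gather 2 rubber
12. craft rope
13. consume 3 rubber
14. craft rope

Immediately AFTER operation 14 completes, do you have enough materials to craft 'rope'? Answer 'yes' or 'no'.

Answer: no

Derivation:
After 1 (gather 2 rubber): rubber=2
After 2 (gather 1 stone): rubber=2 stone=1
After 3 (consume 2 rubber): stone=1
After 4 (gather 5 rubber): rubber=5 stone=1
After 5 (craft rope): rope=1 rubber=5
After 6 (craft mortar): mortar=2 rope=1 rubber=2
After 7 (gather 5 stone): mortar=2 rope=1 rubber=2 stone=5
After 8 (craft rope): mortar=2 rope=2 rubber=2 stone=4
After 9 (craft rope): mortar=2 rope=3 rubber=2 stone=3
After 10 (craft rope): mortar=2 rope=4 rubber=2 stone=2
After 11 (gather 2 rubber): mortar=2 rope=4 rubber=4 stone=2
After 12 (craft rope): mortar=2 rope=5 rubber=4 stone=1
After 13 (consume 3 rubber): mortar=2 rope=5 rubber=1 stone=1
After 14 (craft rope): mortar=2 rope=6 rubber=1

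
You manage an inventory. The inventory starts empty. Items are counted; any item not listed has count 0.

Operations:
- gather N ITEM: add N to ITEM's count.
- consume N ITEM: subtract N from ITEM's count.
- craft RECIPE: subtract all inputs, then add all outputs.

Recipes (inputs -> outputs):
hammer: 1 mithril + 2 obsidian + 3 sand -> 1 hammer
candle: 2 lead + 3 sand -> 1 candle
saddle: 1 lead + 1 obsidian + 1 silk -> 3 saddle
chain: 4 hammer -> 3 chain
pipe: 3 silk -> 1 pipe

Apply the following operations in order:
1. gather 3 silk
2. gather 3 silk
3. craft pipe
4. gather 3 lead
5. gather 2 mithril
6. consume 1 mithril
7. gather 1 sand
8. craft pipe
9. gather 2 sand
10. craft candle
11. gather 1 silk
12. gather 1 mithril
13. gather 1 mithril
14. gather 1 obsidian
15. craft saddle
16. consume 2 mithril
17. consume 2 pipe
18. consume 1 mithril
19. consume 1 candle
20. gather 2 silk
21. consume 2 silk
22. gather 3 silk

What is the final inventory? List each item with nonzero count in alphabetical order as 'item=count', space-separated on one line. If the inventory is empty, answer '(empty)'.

After 1 (gather 3 silk): silk=3
After 2 (gather 3 silk): silk=6
After 3 (craft pipe): pipe=1 silk=3
After 4 (gather 3 lead): lead=3 pipe=1 silk=3
After 5 (gather 2 mithril): lead=3 mithril=2 pipe=1 silk=3
After 6 (consume 1 mithril): lead=3 mithril=1 pipe=1 silk=3
After 7 (gather 1 sand): lead=3 mithril=1 pipe=1 sand=1 silk=3
After 8 (craft pipe): lead=3 mithril=1 pipe=2 sand=1
After 9 (gather 2 sand): lead=3 mithril=1 pipe=2 sand=3
After 10 (craft candle): candle=1 lead=1 mithril=1 pipe=2
After 11 (gather 1 silk): candle=1 lead=1 mithril=1 pipe=2 silk=1
After 12 (gather 1 mithril): candle=1 lead=1 mithril=2 pipe=2 silk=1
After 13 (gather 1 mithril): candle=1 lead=1 mithril=3 pipe=2 silk=1
After 14 (gather 1 obsidian): candle=1 lead=1 mithril=3 obsidian=1 pipe=2 silk=1
After 15 (craft saddle): candle=1 mithril=3 pipe=2 saddle=3
After 16 (consume 2 mithril): candle=1 mithril=1 pipe=2 saddle=3
After 17 (consume 2 pipe): candle=1 mithril=1 saddle=3
After 18 (consume 1 mithril): candle=1 saddle=3
After 19 (consume 1 candle): saddle=3
After 20 (gather 2 silk): saddle=3 silk=2
After 21 (consume 2 silk): saddle=3
After 22 (gather 3 silk): saddle=3 silk=3

Answer: saddle=3 silk=3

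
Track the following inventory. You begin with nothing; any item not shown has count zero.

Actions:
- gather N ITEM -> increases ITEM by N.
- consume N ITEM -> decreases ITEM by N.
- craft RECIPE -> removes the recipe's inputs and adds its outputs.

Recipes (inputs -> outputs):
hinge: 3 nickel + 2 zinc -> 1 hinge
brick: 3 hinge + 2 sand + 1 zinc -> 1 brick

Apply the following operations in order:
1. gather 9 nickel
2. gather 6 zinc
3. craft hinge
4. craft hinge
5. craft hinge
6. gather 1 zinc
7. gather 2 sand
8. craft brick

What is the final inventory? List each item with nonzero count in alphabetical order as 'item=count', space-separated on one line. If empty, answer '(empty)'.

After 1 (gather 9 nickel): nickel=9
After 2 (gather 6 zinc): nickel=9 zinc=6
After 3 (craft hinge): hinge=1 nickel=6 zinc=4
After 4 (craft hinge): hinge=2 nickel=3 zinc=2
After 5 (craft hinge): hinge=3
After 6 (gather 1 zinc): hinge=3 zinc=1
After 7 (gather 2 sand): hinge=3 sand=2 zinc=1
After 8 (craft brick): brick=1

Answer: brick=1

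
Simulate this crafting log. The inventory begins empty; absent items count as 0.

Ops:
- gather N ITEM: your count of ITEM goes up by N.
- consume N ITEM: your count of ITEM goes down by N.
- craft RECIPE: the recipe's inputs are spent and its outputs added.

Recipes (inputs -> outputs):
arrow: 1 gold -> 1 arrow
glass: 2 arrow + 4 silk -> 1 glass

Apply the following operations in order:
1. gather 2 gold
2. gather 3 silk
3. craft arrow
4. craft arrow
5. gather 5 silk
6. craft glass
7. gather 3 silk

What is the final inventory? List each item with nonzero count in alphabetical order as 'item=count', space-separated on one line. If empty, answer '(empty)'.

Answer: glass=1 silk=7

Derivation:
After 1 (gather 2 gold): gold=2
After 2 (gather 3 silk): gold=2 silk=3
After 3 (craft arrow): arrow=1 gold=1 silk=3
After 4 (craft arrow): arrow=2 silk=3
After 5 (gather 5 silk): arrow=2 silk=8
After 6 (craft glass): glass=1 silk=4
After 7 (gather 3 silk): glass=1 silk=7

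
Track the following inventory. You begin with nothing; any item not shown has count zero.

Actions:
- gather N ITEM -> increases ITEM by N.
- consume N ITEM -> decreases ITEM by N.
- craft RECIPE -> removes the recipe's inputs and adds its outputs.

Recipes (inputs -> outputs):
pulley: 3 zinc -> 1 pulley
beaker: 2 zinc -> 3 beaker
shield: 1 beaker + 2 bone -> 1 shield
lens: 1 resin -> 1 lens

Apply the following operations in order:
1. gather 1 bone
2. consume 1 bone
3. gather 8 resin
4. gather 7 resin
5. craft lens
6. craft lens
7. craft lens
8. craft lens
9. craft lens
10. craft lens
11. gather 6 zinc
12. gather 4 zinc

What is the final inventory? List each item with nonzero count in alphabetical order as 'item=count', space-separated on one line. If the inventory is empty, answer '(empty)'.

Answer: lens=6 resin=9 zinc=10

Derivation:
After 1 (gather 1 bone): bone=1
After 2 (consume 1 bone): (empty)
After 3 (gather 8 resin): resin=8
After 4 (gather 7 resin): resin=15
After 5 (craft lens): lens=1 resin=14
After 6 (craft lens): lens=2 resin=13
After 7 (craft lens): lens=3 resin=12
After 8 (craft lens): lens=4 resin=11
After 9 (craft lens): lens=5 resin=10
After 10 (craft lens): lens=6 resin=9
After 11 (gather 6 zinc): lens=6 resin=9 zinc=6
After 12 (gather 4 zinc): lens=6 resin=9 zinc=10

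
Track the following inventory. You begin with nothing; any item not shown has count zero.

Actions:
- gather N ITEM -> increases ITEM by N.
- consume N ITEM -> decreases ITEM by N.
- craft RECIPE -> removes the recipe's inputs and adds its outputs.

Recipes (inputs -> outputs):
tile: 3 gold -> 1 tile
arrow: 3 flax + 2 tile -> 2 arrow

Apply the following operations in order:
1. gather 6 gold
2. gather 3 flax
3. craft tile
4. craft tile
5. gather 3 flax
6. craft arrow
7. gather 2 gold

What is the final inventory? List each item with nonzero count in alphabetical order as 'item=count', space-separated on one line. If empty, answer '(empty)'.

After 1 (gather 6 gold): gold=6
After 2 (gather 3 flax): flax=3 gold=6
After 3 (craft tile): flax=3 gold=3 tile=1
After 4 (craft tile): flax=3 tile=2
After 5 (gather 3 flax): flax=6 tile=2
After 6 (craft arrow): arrow=2 flax=3
After 7 (gather 2 gold): arrow=2 flax=3 gold=2

Answer: arrow=2 flax=3 gold=2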